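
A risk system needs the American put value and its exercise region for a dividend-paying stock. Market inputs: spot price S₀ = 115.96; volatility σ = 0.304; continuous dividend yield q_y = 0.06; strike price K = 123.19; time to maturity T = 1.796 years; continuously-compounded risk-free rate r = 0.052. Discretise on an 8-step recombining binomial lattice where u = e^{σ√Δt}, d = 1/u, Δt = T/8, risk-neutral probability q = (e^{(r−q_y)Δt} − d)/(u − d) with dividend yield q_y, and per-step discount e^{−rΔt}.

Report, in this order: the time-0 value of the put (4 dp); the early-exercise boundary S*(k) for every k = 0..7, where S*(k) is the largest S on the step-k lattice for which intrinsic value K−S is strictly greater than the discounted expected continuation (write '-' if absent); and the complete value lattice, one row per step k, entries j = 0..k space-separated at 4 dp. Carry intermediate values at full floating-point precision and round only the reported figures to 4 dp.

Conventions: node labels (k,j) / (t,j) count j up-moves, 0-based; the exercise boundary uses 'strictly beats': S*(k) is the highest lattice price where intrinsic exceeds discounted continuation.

price = 22.4141
boundary = - - - - 65.1757 75.2734 86.9355 100.4044
tree:
22.4141
29.7398 14.3144
38.3680 20.2854 7.6110
47.9796 27.9705 11.7053 2.9579
58.0143 37.3277 17.6076 5.0164 0.5961
66.7574 47.9166 25.7462 8.4219 1.1125 0.0000
74.3276 58.0143 36.2545 13.9632 2.0761 0.0000 0.0000
80.8823 66.7574 47.9166 22.7856 3.8743 0.0000 0.0000 0.0000
86.5578 74.3276 58.0143 36.2545 7.2300 0.0000 0.0000 0.0000 0.0000

params: Δt=0.22450 u=1.15493 d=0.86585 q=0.45784 e^(-rΔt)=0.98839
t_8 payoffs: 86.5578 74.3276 58.0143 36.2545 7.2300 0.0000 0.0000 0.0000 0.0000
t_7: node(7,0) S=42.3077 payoff=80.8823 vs cont=80.0186 → 80.8823 [stop]  node(7,1) S=56.4326 payoff=66.7574 vs cont=66.0827 → 66.7574 [stop]  node(7,2) S=75.2734 payoff=47.9166 vs cont=47.4940 → 47.9166 [stop]  node(7,3) S=100.4044 payoff=22.7856 vs cont=22.6992 → 22.7856 [stop]  node(7,4) S=133.9257 payoff=0.0000 vs cont=3.8743 → 3.8743 [wait]  node(7,5) S=178.6385 payoff=0.0000 vs cont=0.0000 → 0.0000 [wait]  node(7,6) S=238.2792 payoff=0.0000 vs cont=0.0000 → 0.0000 [wait]  node(7,7) S=317.8318 payoff=0.0000 vs cont=0.0000 → 0.0000 [wait]  ⇒ S*(7)=100.4044
t_6: node(6,0) S=48.8624 payoff=74.3276 vs cont=73.5516 → 74.3276 [stop]  node(6,1) S=65.1757 payoff=58.0143 vs cont=57.4565 → 58.0143 [stop]  node(6,2) S=86.9355 payoff=36.2545 vs cont=35.9879 → 36.2545 [stop]  node(6,3) S=115.9600 payoff=7.2300 vs cont=13.9632 → 13.9632 [wait]  node(6,4) S=154.6747 payoff=0.0000 vs cont=2.0761 → 2.0761 [wait]  node(6,5) S=206.3149 payoff=0.0000 vs cont=0.0000 → 0.0000 [wait]  node(6,6) S=275.1957 payoff=0.0000 vs cont=0.0000 → 0.0000 [wait]  ⇒ S*(6)=86.9355
t_5: node(5,0) S=56.4326 payoff=66.7574 vs cont=66.0827 → 66.7574 [stop]  node(5,1) S=75.2734 payoff=47.9166 vs cont=47.4940 → 47.9166 [stop]  node(5,2) S=100.4044 payoff=22.7856 vs cont=25.7462 → 25.7462 [wait]  node(5,3) S=133.9257 payoff=0.0000 vs cont=8.4219 → 8.4219 [wait]  node(5,4) S=178.6385 payoff=0.0000 vs cont=1.1125 → 1.1125 [wait]  node(5,5) S=238.2792 payoff=0.0000 vs cont=0.0000 → 0.0000 [wait]  ⇒ S*(5)=75.2734
t_4: node(4,0) S=65.1757 payoff=58.0143 vs cont=57.4565 → 58.0143 [stop]  node(4,1) S=86.9355 payoff=36.2545 vs cont=37.3277 → 37.3277 [wait]  node(4,2) S=115.9600 payoff=7.2300 vs cont=17.6076 → 17.6076 [wait]  node(4,3) S=154.6747 payoff=0.0000 vs cont=5.0164 → 5.0164 [wait]  node(4,4) S=206.3149 payoff=0.0000 vs cont=0.5961 → 0.5961 [wait]  ⇒ S*(4)=65.1757
t_3: node(3,0) S=75.2734 payoff=47.9166 vs cont=47.9796 → 47.9796 [wait]  node(3,1) S=100.4044 payoff=22.7856 vs cont=27.9705 → 27.9705 [wait]  node(3,2) S=133.9257 payoff=0.0000 vs cont=11.7053 → 11.7053 [wait]  node(3,3) S=178.6385 payoff=0.0000 vs cont=2.9579 → 2.9579 [wait]  ⇒ S*(3)=-
t_2: node(2,0) S=86.9355 payoff=36.2545 vs cont=38.3680 → 38.3680 [wait]  node(2,1) S=115.9600 payoff=7.2300 vs cont=20.2854 → 20.2854 [wait]  node(2,2) S=154.6747 payoff=0.0000 vs cont=7.6110 → 7.6110 [wait]  ⇒ S*(2)=-
t_1: node(1,0) S=100.4044 payoff=22.7856 vs cont=29.7398 → 29.7398 [wait]  node(1,1) S=133.9257 payoff=0.0000 vs cont=14.3144 → 14.3144 [wait]  ⇒ S*(1)=-
t_0: node(0,0) S=115.9600 payoff=7.2300 vs cont=22.4141 → 22.4141 [wait]  ⇒ S*(0)=-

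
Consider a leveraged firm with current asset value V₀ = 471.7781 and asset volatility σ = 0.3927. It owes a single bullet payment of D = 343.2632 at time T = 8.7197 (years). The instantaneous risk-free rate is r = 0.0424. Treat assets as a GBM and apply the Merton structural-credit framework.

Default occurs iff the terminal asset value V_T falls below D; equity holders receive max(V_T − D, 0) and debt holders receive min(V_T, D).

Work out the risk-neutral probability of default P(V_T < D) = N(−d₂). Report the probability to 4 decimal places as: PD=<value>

PD=0.4947

Work the structural quantities from V₀ = 471.7781 against face 343.2632:
d₁ = [ln(V₀/D) + (r + σ²/2)T] / (σ√T)
   = [ln(471.7781/343.2632) + (0.0424 + 0.5·0.3927²)·8.7197] / (0.3927·√8.7197)
   = [0.318011 + 1.042062] / 1.159609 = 1.172872
d₂ = d₁ − σ√T = 1.172872 − 1.159609 = 0.013263
risk-neutral PD = N(−d₂) = N(-0.013263) = 0.494709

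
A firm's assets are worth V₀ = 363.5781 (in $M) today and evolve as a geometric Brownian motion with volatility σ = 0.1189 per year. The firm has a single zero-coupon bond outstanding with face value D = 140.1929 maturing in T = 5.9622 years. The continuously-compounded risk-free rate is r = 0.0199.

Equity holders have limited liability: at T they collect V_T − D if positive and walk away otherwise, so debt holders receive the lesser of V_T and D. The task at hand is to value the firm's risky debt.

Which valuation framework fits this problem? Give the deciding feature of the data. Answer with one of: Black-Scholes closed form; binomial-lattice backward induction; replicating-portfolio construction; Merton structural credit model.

framework: Merton structural credit model

Key observation: a levered firm with one bullet debt due at 5.9622 years is the canonical structural-credit setup: equity is a call on the firm's assets struck at the face value.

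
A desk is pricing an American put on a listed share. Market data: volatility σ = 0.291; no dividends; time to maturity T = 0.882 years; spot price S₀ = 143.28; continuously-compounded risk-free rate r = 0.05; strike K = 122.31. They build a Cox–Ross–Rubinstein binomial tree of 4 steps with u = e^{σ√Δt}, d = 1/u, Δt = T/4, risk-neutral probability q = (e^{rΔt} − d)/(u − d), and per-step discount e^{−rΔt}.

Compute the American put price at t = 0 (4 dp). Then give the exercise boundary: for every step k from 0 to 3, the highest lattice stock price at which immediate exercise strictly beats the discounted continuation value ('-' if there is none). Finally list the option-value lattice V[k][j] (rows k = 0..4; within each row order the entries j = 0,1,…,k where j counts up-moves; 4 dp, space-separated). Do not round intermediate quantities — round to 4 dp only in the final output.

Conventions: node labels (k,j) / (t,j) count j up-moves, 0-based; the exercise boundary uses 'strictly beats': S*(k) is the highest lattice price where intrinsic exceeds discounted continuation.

Δt=0.22050  u=1.14642  d=0.87228  q=0.50633  discount=0.98904
step 4 (expiry): payoffs max(K−S,0) = 39.3618 13.2925 0.0000 0.0000 0.0000
step 3: (k=3,j=0): S=95.0937, K−S=27.2163, hold=25.8753 ⇒ V=27.2163 exercise | (k=3,j=1): S=124.9801, K−S=0.0000, hold=6.4902 ⇒ V=6.4902 continue | (k=3,j=2): S=164.2594, K−S=0.0000, hold=0.0000 ⇒ V=0.0000 continue | (k=3,j=3): S=215.8835, K−S=0.0000, hold=0.0000 ⇒ V=0.0000 continue  boundary S*=95.0937
step 2: (k=2,j=0): S=109.0175, K−S=13.2925, hold=16.5387 ⇒ V=16.5387 continue | (k=2,j=1): S=143.2800, K−S=0.0000, hold=3.1689 ⇒ V=3.1689 continue | (k=2,j=2): S=188.3106, K−S=0.0000, hold=0.0000 ⇒ V=0.0000 continue  boundary S*=-
step 1: (k=1,j=0): S=124.9801, K−S=0.0000, hold=9.6620 ⇒ V=9.6620 continue | (k=1,j=1): S=164.2594, K−S=0.0000, hold=1.5472 ⇒ V=1.5472 continue  boundary S*=-
step 0: (k=0,j=0): S=143.2800, K−S=0.0000, hold=5.4924 ⇒ V=5.4924 continue  boundary S*=-

price = 5.4924
boundary = - - - 95.0937
tree:
5.4924
9.6620 1.5472
16.5387 3.1689 0.0000
27.2163 6.4902 0.0000 0.0000
39.3618 13.2925 0.0000 0.0000 0.0000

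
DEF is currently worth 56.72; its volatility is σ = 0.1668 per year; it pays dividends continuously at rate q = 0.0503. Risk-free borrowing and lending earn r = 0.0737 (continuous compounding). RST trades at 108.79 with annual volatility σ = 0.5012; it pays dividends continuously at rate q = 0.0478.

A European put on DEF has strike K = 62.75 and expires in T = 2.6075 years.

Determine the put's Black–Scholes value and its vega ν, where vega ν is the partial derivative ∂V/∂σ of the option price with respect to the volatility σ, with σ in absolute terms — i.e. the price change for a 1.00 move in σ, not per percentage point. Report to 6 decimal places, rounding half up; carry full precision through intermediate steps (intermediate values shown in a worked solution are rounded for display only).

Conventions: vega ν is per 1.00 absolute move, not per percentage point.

price = 6.513328
ν = 32.044658

σ√T = 0.1668·√2.6075 = 0.269345
d₁ = (ln(S/K) + (r−q+σ²/2)T) / (σ√T) = (ln(56.72/62.75) + (0.0737−0.0503+0.1668²/2)·2.6075) / 0.269345 = (-0.101032 + 0.097289) / 0.269345 = -0.013897
d₂ = d₁ − σ√T = -0.013897 − 0.269345 = -0.283241
e^{−rT} = 0.825164
e^{−qT} = 0.877080
N(−d₁) = 0.505544,  N(−d₂) = 0.611504
Put price V = K·e^{−rT}·N(−d₂) − S·e^{−qT}·N(−d₁) = 31.663101 − 25.149774 = 6.513328
φ(d₁) = (1/√(2π))·e^{−d₁²/2} = 0.398904
ν = S·e^{−qT}·φ(d₁)·√T = 32.044658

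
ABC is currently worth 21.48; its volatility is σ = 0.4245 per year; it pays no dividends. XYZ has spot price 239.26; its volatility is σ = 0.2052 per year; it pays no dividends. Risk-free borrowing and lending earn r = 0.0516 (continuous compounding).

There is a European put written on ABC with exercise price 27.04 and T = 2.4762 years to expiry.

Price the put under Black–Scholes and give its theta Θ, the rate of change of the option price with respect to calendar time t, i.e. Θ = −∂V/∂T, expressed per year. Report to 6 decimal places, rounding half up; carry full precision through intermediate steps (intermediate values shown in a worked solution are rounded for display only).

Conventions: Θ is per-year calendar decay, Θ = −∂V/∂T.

σ√T = 0.4245·√2.4762 = 0.667991
d₁ = (ln(S/K) + (r+σ²/2)T) / (σ√T) = (ln(21.48/27.04) + (0.0516+0.4245²/2)·2.4762) / 0.667991 = (-0.230195 + 0.350878) / 0.667991 = 0.180665
d₂ = d₁ − σ√T = 0.180665 − 0.667991 = -0.487325
e^{−rT} = 0.880054
N(−d₁) = 0.428315,  N(−d₂) = 0.686986
Put price V = K·e^{−rT}·N(−d₂) − S·N(−d₁) = 16.347977 − 9.200208 = 7.147769
φ(d₁) = (1/√(2π))·e^{−d₁²/2} = 0.392484
Θ = −S·φ(d₁)·σ/(2√T) + r·K·e^{−rT}·N(−d₂) = −1.137134 + 0.843556 = -0.293578

price = 7.147769
Θ = -0.293578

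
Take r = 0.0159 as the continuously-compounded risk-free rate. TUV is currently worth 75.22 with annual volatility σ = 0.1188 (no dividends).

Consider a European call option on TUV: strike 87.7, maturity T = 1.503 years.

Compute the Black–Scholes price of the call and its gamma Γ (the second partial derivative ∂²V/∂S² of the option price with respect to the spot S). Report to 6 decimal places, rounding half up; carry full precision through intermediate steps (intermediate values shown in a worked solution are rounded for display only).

σ√T = 0.1188·√1.503 = 0.145645
d₁ = (ln(S/K) + (r+σ²/2)T) / (σ√T) = (ln(75.22/87.7) + (0.0159+0.1188²/2)·1.503) / 0.145645 = (-0.153505 + 0.034504) / 0.145645 = -0.817060
d₂ = d₁ − σ√T = -0.817060 − 0.145645 = -0.962705
e^{−rT} = 0.976386
N(d₁) = 0.206947,  N(d₂) = 0.167848
Call price V = S·N(d₁) − K·e^{−rT}·N(d₂) = 15.566559 − 14.372639 = 1.193920
φ(d₁) = (1/√(2π))·e^{−d₁²/2} = 0.285723
Γ = φ(d₁) / (S·σ·√T) = 0.026081

price = 1.193920
Γ = 0.026081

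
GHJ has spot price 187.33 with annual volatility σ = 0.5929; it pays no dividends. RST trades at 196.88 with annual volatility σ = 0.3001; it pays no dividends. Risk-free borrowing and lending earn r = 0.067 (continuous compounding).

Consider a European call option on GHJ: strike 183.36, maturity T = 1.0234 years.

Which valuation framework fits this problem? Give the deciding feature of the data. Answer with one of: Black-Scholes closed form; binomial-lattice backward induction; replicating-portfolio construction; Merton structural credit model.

Key observation: a European-exercise option on GHJ struck at 183.36 — a GBM underlying with constant parameters — admits an analytic price: the data contain no early exercise, no discrete tree, no debt structure.

framework: Black-Scholes closed form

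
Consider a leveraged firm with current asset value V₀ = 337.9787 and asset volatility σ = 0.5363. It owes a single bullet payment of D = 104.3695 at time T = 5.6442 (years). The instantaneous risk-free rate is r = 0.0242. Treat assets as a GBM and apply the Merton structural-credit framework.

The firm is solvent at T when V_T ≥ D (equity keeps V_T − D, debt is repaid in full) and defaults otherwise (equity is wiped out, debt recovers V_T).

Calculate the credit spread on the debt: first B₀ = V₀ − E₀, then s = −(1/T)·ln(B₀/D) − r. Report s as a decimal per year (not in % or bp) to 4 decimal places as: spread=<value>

Equity is a call on the firm's assets struck at D = 104.3695:
d₁ = [ln(V₀/D) + (r + σ²/2)T] / (σ√T)
   = [ln(337.9787/104.3695) + (0.0242 + 0.5·0.5363²)·5.6442] / (0.5363·√5.6442)
   = [1.175045 + 0.948276] / 1.274116 = 1.666505
d₂ = d₁ − σ√T = 1.666505 − 1.274116 = 0.392389
N(d₁) = 0.952194,  N(d₂) = 0.652615,  e^(−rT) = 0.872328
E₀ = V₀·N(d₁) − D·e^(−rT)·N(d₂)
   = 337.9787·0.952194 − 104.3695·0.872328·0.652615 = 262.404208
B₀ = V₀ − E₀ = 337.9787 − 262.404208 = 75.574492
spread = −(1/T)·ln(B₀/D) − r = −(1/5.6442)·ln(75.574492/104.3695) − 0.0242 = 0.03299476

spread=0.0330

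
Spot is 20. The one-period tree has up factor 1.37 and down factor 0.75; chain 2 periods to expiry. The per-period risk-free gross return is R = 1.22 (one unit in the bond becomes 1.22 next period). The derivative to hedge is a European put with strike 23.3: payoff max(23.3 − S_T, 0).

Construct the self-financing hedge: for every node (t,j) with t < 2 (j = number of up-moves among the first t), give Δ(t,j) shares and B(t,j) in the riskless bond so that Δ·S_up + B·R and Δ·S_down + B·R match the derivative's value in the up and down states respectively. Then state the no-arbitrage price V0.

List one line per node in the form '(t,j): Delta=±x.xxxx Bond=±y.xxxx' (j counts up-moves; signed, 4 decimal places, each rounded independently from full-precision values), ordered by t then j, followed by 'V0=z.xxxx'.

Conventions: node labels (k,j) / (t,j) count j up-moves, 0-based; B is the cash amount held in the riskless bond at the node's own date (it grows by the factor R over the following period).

(0,0): Delta=-0.2865 Bond=6.8823
(1,0): Delta=-1.0000 Bond=19.0984
(1,1): Delta=-0.1619 Bond=4.9808
V0=1.1516

Since d<R<u, set p* = (R−d)/(u−d) = 0.7581; price each node as the discounted p*-expectation of its children.
Payoffs at expiry: V(2,0)=12.0500, V(2,1)=2.7500, V(2,2)=0.0000
  t=1,j=0: stock 15.0000 → up 20.5500 (V=2.7500), down 11.2500 (V=12.0500). Price 4.0984; hedge Δ=-1.0000, bond B=19.0984.
  t=1,j=1: stock 27.4000 → up 37.5380 (V=0.0000), down 20.5500 (V=2.7500). Price 0.5453; hedge Δ=-0.1619, bond B=4.9808.
  t=0,j=0: stock 20.0000 → up 27.4000 (V=0.5453), down 15.0000 (V=4.0984). Price 1.1516; hedge Δ=-0.2865, bond B=6.8823.
Sanity check at the root: Δ(0,0)·S0 + B(0,0) reproduces V0 = 1.1516.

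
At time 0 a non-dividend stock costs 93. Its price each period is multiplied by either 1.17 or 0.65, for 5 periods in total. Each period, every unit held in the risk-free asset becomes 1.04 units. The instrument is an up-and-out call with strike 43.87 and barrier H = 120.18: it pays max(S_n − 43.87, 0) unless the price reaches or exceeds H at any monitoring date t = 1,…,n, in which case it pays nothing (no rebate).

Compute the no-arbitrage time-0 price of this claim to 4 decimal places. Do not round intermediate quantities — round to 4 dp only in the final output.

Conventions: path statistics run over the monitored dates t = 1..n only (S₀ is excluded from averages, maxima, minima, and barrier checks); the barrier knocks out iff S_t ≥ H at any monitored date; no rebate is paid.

Set p* = 0.7500 (from d < R < u); the path-dependent value is the discounted p*-expectation over all price paths.
Enumerate all 2^5 = 32 price paths (U = up ×1.17, D = down ×0.65); each path with k up-moves has probability p*^k·(1−p*)^(5−k).
DDDDD: M=60.4500, payoff=0.0000, prob=0.000977
UDDDD: M=108.8100, payoff=0.0000, prob=0.002930
DUDDD: M=70.7265, payoff=0.0000, prob=0.002930
UUDDD: M=127.3077, payoff=0.0000, prob=0.008789
DDUDD: M=60.4500, payoff=0.0000, prob=0.002930
UDUDD: M=108.8100, payoff=0.0000, prob=0.008789
DUUDD: M=82.7500, payoff=0.0000, prob=0.008789
UUUDD: M=148.9500, payoff=0.0000, prob=0.026367
DDDUD: M=60.4500, payoff=0.0000, prob=0.002930
UDDUD: M=108.8100, payoff=0.0000, prob=0.008789
DUDUD: M=70.7265, payoff=0.0000, prob=0.008789
UUDUD: M=127.3077, payoff=0.0000, prob=0.026367
DDUUD: M=60.4500, payoff=0.0000, prob=0.008789
UDUUD: M=108.8100, payoff=19.0614, prob=0.026367
DUUUD: M=96.8175, payoff=19.0614, prob=0.026367
UUUUD: M=174.2715, payoff=0.0000, prob=0.079102
DDDDU: M=60.4500, payoff=0.0000, prob=0.002930
UDDDU: M=108.8100, payoff=0.0000, prob=0.008789
DUDDU: M=70.7265, payoff=0.0000, prob=0.008789
UUDDU: M=127.3077, payoff=0.0000, prob=0.026367
DDUDU: M=60.4500, payoff=0.0000, prob=0.008789
UDUDU: M=108.8100, payoff=19.0614, prob=0.026367
DUUDU: M=82.7500, payoff=19.0614, prob=0.026367
UUUDU: M=148.9500, payoff=0.0000, prob=0.079102
DDDUU: M=60.4500, payoff=0.0000, prob=0.008789
UDDUU: M=108.8100, payoff=19.0614, prob=0.026367
DUDUU: M=70.7265, payoff=19.0614, prob=0.026367
UUDUU: M=127.3077, payoff=0.0000, prob=0.079102
DDUUU: M=62.9314, payoff=19.0614, prob=0.026367
UDUUU: M=113.2765, payoff=69.4065, prob=0.079102
DUUUU: M=113.2765, payoff=69.4065, prob=0.079102
UUUUU: M=203.8977, payoff=0.0000, prob=0.237305
Price = Σ prob·payoff / R^5 = 14.498487 / 1.216653 = 11.9167

price = 11.9167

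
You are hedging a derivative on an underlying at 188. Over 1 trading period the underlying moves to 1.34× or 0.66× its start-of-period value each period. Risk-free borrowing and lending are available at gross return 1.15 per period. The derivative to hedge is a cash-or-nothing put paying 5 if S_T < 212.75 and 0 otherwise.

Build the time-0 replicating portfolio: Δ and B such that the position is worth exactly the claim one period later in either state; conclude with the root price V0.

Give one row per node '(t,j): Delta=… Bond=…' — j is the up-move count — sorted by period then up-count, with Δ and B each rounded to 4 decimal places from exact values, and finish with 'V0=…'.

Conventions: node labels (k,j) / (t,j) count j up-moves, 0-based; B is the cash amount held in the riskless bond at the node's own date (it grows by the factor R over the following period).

(0,0): Delta=-0.0391 Bond=8.5678
V0=1.2148

Since d<R<u, set p* = (R−d)/(u−d) = 0.7206; price each node as the discounted p*-expectation of its children.
At maturity the claim pays: V(1,0)=5.0000, V(1,1)=0.0000
Node (0,0) S=188.0000: V=(p*·0.0000+(1−p*)·5.0000)/1.15=1.2148; Δ=(0.0000−5.0000)/(251.9200−124.0800)=-0.0391; B=V−Δ·S=8.5678
Sanity check at the root: Δ(0,0)·S0 + B(0,0) reproduces V0 = 1.2148.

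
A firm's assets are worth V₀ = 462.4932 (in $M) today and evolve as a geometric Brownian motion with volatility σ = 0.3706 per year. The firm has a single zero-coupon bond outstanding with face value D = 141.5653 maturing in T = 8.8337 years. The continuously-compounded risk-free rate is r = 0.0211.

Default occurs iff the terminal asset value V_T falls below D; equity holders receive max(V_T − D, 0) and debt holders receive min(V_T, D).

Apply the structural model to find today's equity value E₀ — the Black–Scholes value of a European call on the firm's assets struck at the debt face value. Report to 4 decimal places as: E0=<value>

Work the structural quantities from V₀ = 462.4932 against face 141.5653:
d₁ = [ln(V₀/D) + (r + σ²/2)T] / (σ√T)
   = [ln(462.4932/141.5653) + (0.0211 + 0.5·0.3706²)·8.8337] / (0.3706·√8.8337)
   = [1.183871 + 0.793021] / 1.101480 = 1.794759
d₂ = d₁ − σ√T = 1.794759 − 1.101480 = 0.693278
N(d₁) = 0.963654,  N(d₂) = 0.755933,  e^(−rT) = 0.829949
E₀ = V₀·N(d₁) − D·e^(−rT)·N(d₂)
   = 462.4932·0.963654 − 141.5653·0.829949·0.755933 = 356.867377

E0=356.8674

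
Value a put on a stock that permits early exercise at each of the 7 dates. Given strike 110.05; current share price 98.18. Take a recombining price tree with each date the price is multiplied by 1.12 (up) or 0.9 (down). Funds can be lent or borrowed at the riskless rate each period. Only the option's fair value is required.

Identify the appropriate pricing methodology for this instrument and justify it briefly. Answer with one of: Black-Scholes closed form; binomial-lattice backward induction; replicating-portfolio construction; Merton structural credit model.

framework: binomial-lattice backward induction

Key observation: the exercise right at every one of the 7 steps is what matters: each node needs max(110.05 − S, continuation), which only the stepwise tree valuation starting from spot 98.18 delivers.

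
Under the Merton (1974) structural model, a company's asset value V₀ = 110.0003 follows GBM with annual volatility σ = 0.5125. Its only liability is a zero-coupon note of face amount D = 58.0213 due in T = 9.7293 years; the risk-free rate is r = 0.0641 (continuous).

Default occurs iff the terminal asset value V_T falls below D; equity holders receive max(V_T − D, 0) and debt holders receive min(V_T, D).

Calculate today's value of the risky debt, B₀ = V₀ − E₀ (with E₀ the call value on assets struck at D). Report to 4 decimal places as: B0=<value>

B0=21.5938

Apply the equity-as-call identities (strike 58.0213, horizon 9.7293 years):
d₁ = [ln(V₀/D) + (r + σ²/2)T] / (σ√T)
   = [ln(110.0003/58.0213) + (0.0641 + 0.5·0.5125²)·9.7293] / (0.5125·√9.7293)
   = [0.639673 + 1.901379] / 1.598581 = 1.589567
d₂ = d₁ − σ√T = 1.589567 − 1.598581 = -0.009014
N(d₁) = 0.944034,  N(d₂) = 0.496404,  e^(−rT) = 0.535986
E₀ = V₀·N(d₁) − D·e^(−rT)·N(d₂)
   = 110.0003·0.944034 − 58.0213·0.535986·0.496404 = 88.406543
B₀ = V₀ − E₀ = 110.0003 − 88.406543 = 21.593757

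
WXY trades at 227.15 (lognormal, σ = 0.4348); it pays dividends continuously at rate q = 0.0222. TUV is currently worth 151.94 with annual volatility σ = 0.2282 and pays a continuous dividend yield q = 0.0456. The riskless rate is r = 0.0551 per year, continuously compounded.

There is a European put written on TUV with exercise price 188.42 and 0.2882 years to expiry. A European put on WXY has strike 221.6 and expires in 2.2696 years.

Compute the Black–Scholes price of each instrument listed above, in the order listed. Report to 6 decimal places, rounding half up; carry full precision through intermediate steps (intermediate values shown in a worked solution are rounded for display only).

[TUV put K=188.42]
σ√T = 0.2282·√0.2882 = 0.122507
d₁ = (ln(S/K) + (r−q+σ²/2)T) / (σ√T) = (ln(151.94/188.42) + (0.0551−0.0456+0.2282²/2)·0.2882) / 0.122507 = (-0.215188 + 0.010242) / 0.122507 = -1.672925
d₂ = d₁ − σ√T = -1.672925 − 0.122507 = -1.795433
e^{−rT} = 0.984246
e^{−qT} = 0.986944
N(−d₁) = 0.952829,  N(−d₂) = 0.963708
price = K·e^{−rT}·N(−d₂) − S·e^{−qT}·N(−d₁) = 178.721075 − 142.882691 = 35.838384
[WXY put K=221.6]
σ√T = 0.4348·√2.2696 = 0.655035
d₁ = (ln(S/K) + (r−q+σ²/2)T) / (σ√T) = (ln(227.15/221.6) + (0.0551−0.0222+0.4348²/2)·2.2696) / 0.655035 = (0.024737 + 0.289205) / 0.655035 = 0.479275
d₂ = d₁ − σ√T = 0.479275 − 0.655035 = -0.175760
e^{−rT} = 0.882448
e^{−qT} = 0.950863
N(−d₁) = 0.315872,  N(−d₂) = 0.569759
price = K·e^{−rT}·N(−d₂) − S·e^{−qT}·N(−d₁) = 111.416620 − 68.224642 = 43.191978

price(TUV put K=188.42) = 35.838384
price(WXY put K=221.6) = 43.191978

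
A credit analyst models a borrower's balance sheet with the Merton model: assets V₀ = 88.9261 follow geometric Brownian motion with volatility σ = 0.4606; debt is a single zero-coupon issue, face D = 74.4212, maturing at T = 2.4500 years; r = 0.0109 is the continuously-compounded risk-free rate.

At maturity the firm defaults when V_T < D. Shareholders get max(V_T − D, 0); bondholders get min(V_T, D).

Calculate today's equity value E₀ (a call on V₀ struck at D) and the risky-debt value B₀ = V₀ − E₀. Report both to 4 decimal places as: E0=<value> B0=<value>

With assets at 88.9261 and a single debt payment of 74.4212 at 2.4500 years:
d₁ = [ln(V₀/D) + (r + σ²/2)T] / (σ√T)
   = [ln(88.9261/74.4212) + (0.0109 + 0.5·0.4606²)·2.4500] / (0.4606·√2.4500)
   = [0.178065 + 0.286592] / 0.720953 = 0.644503
d₂ = d₁ − σ√T = 0.644503 − 0.720953 = -0.076450
N(d₁) = 0.740375,  N(d₂) = 0.469531,  e^(−rT) = 0.973648
E₀ = V₀·N(d₁) − D·e^(−rT)·N(d₂)
   = 88.9261·0.740375 − 74.4212·0.973648·0.469531 = 31.816470
B₀ = V₀ − E₀ = 88.9261 − 31.816470 = 57.109630

E0=31.8165 B0=57.1096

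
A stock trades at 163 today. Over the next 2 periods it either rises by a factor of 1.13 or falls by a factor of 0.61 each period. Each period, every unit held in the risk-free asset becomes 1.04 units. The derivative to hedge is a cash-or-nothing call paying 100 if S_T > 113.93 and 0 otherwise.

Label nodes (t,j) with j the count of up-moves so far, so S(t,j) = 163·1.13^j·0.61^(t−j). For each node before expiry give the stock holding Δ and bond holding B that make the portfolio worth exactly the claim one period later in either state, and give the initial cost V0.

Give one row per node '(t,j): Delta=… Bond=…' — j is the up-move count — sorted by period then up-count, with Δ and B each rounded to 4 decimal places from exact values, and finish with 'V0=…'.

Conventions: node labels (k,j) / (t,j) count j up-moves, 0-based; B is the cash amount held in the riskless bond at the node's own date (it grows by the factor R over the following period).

The replicating-portfolio and risk-neutral prices coincide; use p* = (1.04−0.61)/(1.13−0.61) = 0.8269 for the latter.
Payoffs at expiry: V(2,0)=0.0000, V(2,1)=0.0000, V(2,2)=100.0000
  t=1,j=0: stock 99.4300 → up 112.3559 (V=0.0000), down 60.6523 (V=0.0000). Price 0.0000; hedge Δ=0.0000, bond B=0.0000.
  t=1,j=1: stock 184.1900 → up 208.1347 (V=100.0000), down 112.3559 (V=0.0000). Price 79.5118; hedge Δ=1.0441, bond B=-112.7959.
  t=0,j=0: stock 163.0000 → up 184.1900 (V=79.5118), down 99.4300 (V=0.0000). Price 63.2213; hedge Δ=0.9381, bond B=-89.6861.
Verification: the root portfolio costs Δ(0,0)·S0 + B(0,0) = 63.2213, matching V0.

(0,0): Delta=0.9381 Bond=-89.6861
(1,0): Delta=0.0000 Bond=0.0000
(1,1): Delta=1.0441 Bond=-112.7959
V0=63.2213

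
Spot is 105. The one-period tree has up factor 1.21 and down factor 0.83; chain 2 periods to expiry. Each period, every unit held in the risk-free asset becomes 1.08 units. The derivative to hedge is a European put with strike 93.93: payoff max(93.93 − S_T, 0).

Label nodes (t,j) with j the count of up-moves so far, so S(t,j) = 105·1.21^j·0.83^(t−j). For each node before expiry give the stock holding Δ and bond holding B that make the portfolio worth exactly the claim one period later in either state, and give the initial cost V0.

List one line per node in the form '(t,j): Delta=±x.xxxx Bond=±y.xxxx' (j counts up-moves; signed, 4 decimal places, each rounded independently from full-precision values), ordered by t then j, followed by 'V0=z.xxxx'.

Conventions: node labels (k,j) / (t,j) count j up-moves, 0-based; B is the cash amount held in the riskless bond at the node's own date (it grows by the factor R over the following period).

(0,0): Delta=-0.1714 Bond=20.1687
(1,0): Delta=-0.6521 Bond=63.6709
(1,1): Delta=0.0000 Bond=0.0000
V0=2.1669

Risk-neutral probability p* = (R−d)/(u−d) = (1.08−0.83)/(1.21−0.83) = 0.6579.
Expiry values: V(2,0)=21.5955, V(2,1)=0.0000, V(2,2)=0.0000
Node (1,0) S=87.1500: V=(p*·0.0000+(1−p*)·21.5955)/1.08=6.8407; Δ=(0.0000−21.5955)/(105.4515−72.3345)=-0.6521; B=V−Δ·S=63.6709
Node (1,1) S=127.0500: V=(p*·0.0000+(1−p*)·0.0000)/1.08=0.0000; Δ=(0.0000−0.0000)/(153.7305−105.4515)=0.0000; B=V−Δ·S=0.0000
Node (0,0) S=105.0000: V=(p*·0.0000+(1−p*)·6.8407)/1.08=2.1669; Δ=(0.0000−6.8407)/(127.0500−87.1500)=-0.1714; B=V−Δ·S=20.1687
As a check, the time-0 holding Δ(0,0)·S0 + B(0,0) comes to 2.1669 — exactly V0.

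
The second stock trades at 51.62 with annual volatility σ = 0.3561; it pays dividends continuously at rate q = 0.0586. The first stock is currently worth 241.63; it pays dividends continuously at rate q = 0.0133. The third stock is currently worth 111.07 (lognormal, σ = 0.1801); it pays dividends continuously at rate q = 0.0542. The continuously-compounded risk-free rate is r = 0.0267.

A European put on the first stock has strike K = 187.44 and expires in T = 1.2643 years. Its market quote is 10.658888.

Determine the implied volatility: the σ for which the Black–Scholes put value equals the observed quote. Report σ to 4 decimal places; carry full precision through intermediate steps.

sigma = 0.3344

At σ = 0.3344 the Black–Scholes value reproduces the quote:
σ√T = 0.3344·√1.2643 = 0.376003
d₁ = (ln(S/K) + (r−q+σ²/2)T) / (σ√T) = (ln(241.63/187.44) + (0.0267−0.0133+0.3344²/2)·1.2643) / 0.376003 = (0.253949 + 0.087631) / 0.376003 = 0.908449
d₂ = d₁ − σ√T = 0.908449 − 0.376003 = 0.532446
e^{−rT} = 0.966807
e^{−qT} = 0.983325
N(−d₁) = 0.181821,  N(−d₂) = 0.297209
V = K·e^{−rT}·N(−d₂) − S·e^{−qT}·N(−d₁) = 53.859608 − 43.200719 = 10.658888 (equal to the quote); since ∂V/∂σ > 0 for all σ, the implied volatility is unique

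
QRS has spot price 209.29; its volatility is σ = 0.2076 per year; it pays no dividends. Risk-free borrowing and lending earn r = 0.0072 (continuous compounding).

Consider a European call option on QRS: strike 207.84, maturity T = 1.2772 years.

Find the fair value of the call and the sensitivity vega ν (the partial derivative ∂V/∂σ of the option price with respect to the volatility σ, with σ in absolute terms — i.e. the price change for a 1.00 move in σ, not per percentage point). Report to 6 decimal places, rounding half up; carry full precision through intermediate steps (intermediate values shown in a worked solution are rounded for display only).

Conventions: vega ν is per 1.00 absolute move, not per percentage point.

price = 21.109713
ν = 92.739467

σ√T = 0.2076·√1.2772 = 0.234616
d₁ = (ln(S/K) + (r+σ²/2)T) / (σ√T) = (ln(209.29/207.84) + (0.0072+0.2076²/2)·1.2772) / 0.234616 = (0.006952 + 0.036718) / 0.234616 = 0.186136
d₂ = d₁ − σ√T = 0.186136 − 0.234616 = -0.048480
e^{−rT} = 0.990846
N(d₁) = 0.573831,  N(d₂) = 0.480667
Call price V = S·N(d₁) − K·e^{−rT}·N(d₂) = 120.097066 − 98.987353 = 21.109713
φ(d₁) = (1/√(2π))·e^{−d₁²/2} = 0.392091
ν = S·φ(d₁)·√T = 92.739467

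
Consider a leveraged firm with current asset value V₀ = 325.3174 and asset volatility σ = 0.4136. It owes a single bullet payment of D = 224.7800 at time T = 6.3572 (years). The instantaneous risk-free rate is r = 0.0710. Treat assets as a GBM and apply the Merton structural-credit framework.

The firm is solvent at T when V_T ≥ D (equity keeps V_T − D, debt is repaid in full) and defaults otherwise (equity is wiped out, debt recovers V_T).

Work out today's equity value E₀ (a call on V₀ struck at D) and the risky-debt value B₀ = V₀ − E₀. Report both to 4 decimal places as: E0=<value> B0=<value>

With assets at 325.3174 and a single debt payment of 224.7800 at 6.3572 years:
d₁ = [ln(V₀/D) + (r + σ²/2)T] / (σ√T)
   = [ln(325.3174/224.7800) + (0.0710 + 0.5·0.4136²)·6.3572] / (0.4136·√6.3572)
   = [0.369679 + 0.995108] / 1.042830 = 1.308735
d₂ = d₁ − σ√T = 1.308735 − 1.042830 = 0.265905
N(d₁) = 0.904688,  N(d₂) = 0.604844,  e^(−rT) = 0.636761
E₀ = V₀·N(d₁) − D·e^(−rT)·N(d₂)
   = 325.3174·0.904688 − 224.7800·0.636761·0.604844 = 207.738764
B₀ = V₀ − E₀ = 325.3174 − 207.738764 = 117.578636

E0=207.7388 B0=117.5786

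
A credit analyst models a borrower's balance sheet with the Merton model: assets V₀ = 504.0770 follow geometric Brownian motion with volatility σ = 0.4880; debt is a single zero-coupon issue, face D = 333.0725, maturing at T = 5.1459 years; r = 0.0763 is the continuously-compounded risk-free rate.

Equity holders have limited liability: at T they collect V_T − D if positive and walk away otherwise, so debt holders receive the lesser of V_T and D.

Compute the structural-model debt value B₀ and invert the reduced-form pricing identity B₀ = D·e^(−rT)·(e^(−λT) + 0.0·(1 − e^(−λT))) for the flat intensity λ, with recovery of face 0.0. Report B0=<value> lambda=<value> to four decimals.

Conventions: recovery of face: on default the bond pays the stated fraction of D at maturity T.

Equity is a call on the firm's assets struck at D = 333.0725:
d₁ = [ln(V₀/D) + (r + σ²/2)T] / (σ√T)
   = [ln(504.0770/333.0725) + (0.0763 + 0.5·0.4880²)·5.1459] / (0.4880·√5.1459)
   = [0.414369 + 1.005365] / 1.107007 = 1.282497
d₂ = d₁ − σ√T = 1.282497 − 1.107007 = 0.175490
N(d₁) = 0.900166,  N(d₂) = 0.569653,  e^(−rT) = 0.675277
E₀ = V₀·N(d₁) − D·e^(−rT)·N(d₂)
   = 504.0770·0.900166 − 333.0725·0.675277·0.569653 = 325.628782
B₀ = V₀ − E₀ = 504.0770 − 325.628782 = 178.448218
e^(−λT) = (B₀·e^(rT)/D − 0)/(1 − 0) = (178.4482·1.480874/333.0725 − 0)/1 = 0.79339851
λ = −ln(0.79339851)/5.1459 = 0.044974

B0=178.4482 lambda=0.0450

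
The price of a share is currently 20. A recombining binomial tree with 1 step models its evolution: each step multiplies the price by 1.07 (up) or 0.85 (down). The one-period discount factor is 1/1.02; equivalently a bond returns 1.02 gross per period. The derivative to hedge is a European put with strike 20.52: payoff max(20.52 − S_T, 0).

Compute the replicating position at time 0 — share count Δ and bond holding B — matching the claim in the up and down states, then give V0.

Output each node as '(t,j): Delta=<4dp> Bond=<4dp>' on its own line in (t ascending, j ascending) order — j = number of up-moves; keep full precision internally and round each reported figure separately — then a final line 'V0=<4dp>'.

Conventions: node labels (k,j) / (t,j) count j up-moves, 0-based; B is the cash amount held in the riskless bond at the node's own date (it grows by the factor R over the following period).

(0,0): Delta=-0.8000 Bond=16.7843
V0=0.7843

Arbitrage-free pricing uses the up-move probability p* = (R−d)/(u−d) = 0.7727, discounting each step at R = 1.02.
Expiry values: V(1,0)=3.5200, V(1,1)=0.0000
Node (0,0) S=20.0000: V=(p*·0.0000+(1−p*)·3.5200)/1.02=0.7843; Δ=(0.0000−3.5200)/(21.4000−17.0000)=-0.8000; B=V−Δ·S=16.7843
Verification: the root portfolio costs Δ(0,0)·S0 + B(0,0) = 0.7843, matching V0.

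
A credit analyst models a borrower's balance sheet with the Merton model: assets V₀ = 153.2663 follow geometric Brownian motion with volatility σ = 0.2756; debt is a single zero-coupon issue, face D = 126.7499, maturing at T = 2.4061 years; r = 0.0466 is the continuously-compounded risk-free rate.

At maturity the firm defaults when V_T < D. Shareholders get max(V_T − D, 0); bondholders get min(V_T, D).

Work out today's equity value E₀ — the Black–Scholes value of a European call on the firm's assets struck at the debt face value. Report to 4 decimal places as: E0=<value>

Apply the equity-as-call identities (strike 126.7499, horizon 2.4061 years):
d₁ = [ln(V₀/D) + (r + σ²/2)T] / (σ√T)
   = [ln(153.2663/126.7499) + (0.0466 + 0.5·0.2756²)·2.4061] / (0.2756·√2.4061)
   = [0.189961 + 0.203502] / 0.427500 = 0.920382
d₂ = d₁ − σ√T = 0.920382 − 0.427500 = 0.492883
N(d₁) = 0.821314,  N(d₂) = 0.688952,  e^(−rT) = 0.893933
E₀ = V₀·N(d₁) − D·e^(−rT)·N(d₂)
   = 153.2663·0.821314 − 126.7499·0.893933·0.688952 = 47.817310

E0=47.8173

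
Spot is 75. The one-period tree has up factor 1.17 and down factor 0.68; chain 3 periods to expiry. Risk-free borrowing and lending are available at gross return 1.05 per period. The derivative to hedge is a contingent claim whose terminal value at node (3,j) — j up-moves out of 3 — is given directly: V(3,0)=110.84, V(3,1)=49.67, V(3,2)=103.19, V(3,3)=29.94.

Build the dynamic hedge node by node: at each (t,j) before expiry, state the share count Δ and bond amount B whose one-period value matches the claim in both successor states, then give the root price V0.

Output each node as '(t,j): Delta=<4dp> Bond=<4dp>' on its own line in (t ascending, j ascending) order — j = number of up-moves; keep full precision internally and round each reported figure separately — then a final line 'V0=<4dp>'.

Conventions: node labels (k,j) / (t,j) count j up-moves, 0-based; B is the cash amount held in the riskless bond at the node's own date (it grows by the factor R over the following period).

(0,0): Delta=-0.6328 Bond=103.1741
(1,0): Delta=0.9693 Bond=26.6269
(1,1): Delta=-0.9348 Bond=134.8320
(2,0): Delta=-3.5997 Bond=186.4086
(2,1): Delta=1.8305 Bond=-23.4311
(2,2): Delta=-1.4561 Bond=195.0886
V0=55.7121

Since d<R<u, set p* = (R−d)/(u−d) = 0.7551; price each node as the discounted p*-expectation of its children.
Expiry values: V(3,0)=110.8400, V(3,1)=49.6700, V(3,2)=103.1900, V(3,3)=29.9400
(2,0): S=34.6800. Δ = (V_up−V_dn)/(S_up−S_dn) = (49.6700−110.8400)/(40.5756−23.5824) = -3.5997. V = [p*·49.6700 + (1−p*)·110.8400]/1.05 = 61.5718. B = V − Δ·S = 186.4086.
(2,1): S=59.6700. Δ = (V_up−V_dn)/(S_up−S_dn) = (103.1900−49.6700)/(69.8139−40.5756) = 1.8305. V = [p*·103.1900 + (1−p*)·49.6700]/1.05 = 85.7934. B = V − Δ·S = -23.4311.
(2,2): S=102.6675. Δ = (V_up−V_dn)/(S_up−S_dn) = (29.9400−103.1900)/(120.1210−69.8139) = -1.4561. V = [p*·29.9400 + (1−p*)·103.1900]/1.05 = 45.5988. B = V − Δ·S = 195.0886.
(1,0): S=51.0000. Δ = (V_up−V_dn)/(S_up−S_dn) = (85.7934−61.5718)/(59.6700−34.6800) = 0.9693. V = [p*·85.7934 + (1−p*)·61.5718]/1.05 = 76.0586. B = V − Δ·S = 26.6269.
(1,1): S=87.7500. Δ = (V_up−V_dn)/(S_up−S_dn) = (45.5988−85.7934)/(102.6675−59.6700) = -0.9348. V = [p*·45.5988 + (1−p*)·85.7934]/1.05 = 52.8023. B = V − Δ·S = 134.8320.
(0,0): S=75.0000. Δ = (V_up−V_dn)/(S_up−S_dn) = (52.8023−76.0586)/(87.7500−51.0000) = -0.6328. V = [p*·52.8023 + (1−p*)·76.0586]/1.05 = 55.7121. B = V − Δ·S = 103.1741.
Check: Δ(0,0)·S0 + B(0,0) = 55.7121 = V0.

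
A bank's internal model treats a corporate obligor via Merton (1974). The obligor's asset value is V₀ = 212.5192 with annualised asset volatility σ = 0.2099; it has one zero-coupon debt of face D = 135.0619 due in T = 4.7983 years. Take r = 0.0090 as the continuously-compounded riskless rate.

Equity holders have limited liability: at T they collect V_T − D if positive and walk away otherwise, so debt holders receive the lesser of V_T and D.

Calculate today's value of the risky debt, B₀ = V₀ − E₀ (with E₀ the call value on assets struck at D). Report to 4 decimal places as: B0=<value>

B0=124.0029

Apply the equity-as-call identities (strike 135.0619, horizon 4.7983 years):
d₁ = [ln(V₀/D) + (r + σ²/2)T] / (σ√T)
   = [ln(212.5192/135.0619) + (0.0090 + 0.5·0.2099²)·4.7983] / (0.2099·√4.7983)
   = [0.453299 + 0.148886] / 0.459786 = 1.309707
d₂ = d₁ − σ√T = 1.309707 − 0.459786 = 0.849921
N(d₁) = 0.904853,  N(d₂) = 0.802315,  e^(−rT) = 0.957734
E₀ = V₀·N(d₁) − D·e^(−rT)·N(d₂)
   = 212.5192·0.904853 − 135.0619·0.957734·0.802315 = 88.516279
B₀ = V₀ − E₀ = 212.5192 − 88.516279 = 124.002921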